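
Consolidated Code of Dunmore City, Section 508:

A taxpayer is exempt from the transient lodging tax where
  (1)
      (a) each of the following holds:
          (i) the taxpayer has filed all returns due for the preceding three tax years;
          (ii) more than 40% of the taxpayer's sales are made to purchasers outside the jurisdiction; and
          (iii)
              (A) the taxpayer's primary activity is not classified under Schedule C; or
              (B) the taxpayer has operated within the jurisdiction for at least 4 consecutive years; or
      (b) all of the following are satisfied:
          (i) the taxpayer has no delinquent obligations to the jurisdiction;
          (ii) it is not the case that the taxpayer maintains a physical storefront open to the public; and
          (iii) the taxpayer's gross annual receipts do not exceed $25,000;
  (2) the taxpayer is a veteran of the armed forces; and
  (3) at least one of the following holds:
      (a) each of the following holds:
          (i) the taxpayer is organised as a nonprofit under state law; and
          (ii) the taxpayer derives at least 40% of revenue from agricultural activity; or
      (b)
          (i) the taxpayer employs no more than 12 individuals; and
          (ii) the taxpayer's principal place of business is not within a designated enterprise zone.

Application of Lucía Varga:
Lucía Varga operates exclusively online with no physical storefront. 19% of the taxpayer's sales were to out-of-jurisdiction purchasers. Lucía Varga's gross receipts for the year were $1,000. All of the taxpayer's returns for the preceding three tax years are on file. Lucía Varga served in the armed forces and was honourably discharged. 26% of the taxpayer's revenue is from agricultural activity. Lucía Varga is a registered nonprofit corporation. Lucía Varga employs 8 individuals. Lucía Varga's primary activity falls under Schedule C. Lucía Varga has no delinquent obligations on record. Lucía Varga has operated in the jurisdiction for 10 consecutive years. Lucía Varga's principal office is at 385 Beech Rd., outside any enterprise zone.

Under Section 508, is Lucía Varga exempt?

Yes — exempt.

(i) returns current — holds.
(ii) >40% out-of-jur. sales — fails.
(A) not (Schedule C activity) — not met.
(B) ≥ 4 yrs in jurisdiction — satisfied.
So (iii) is satisfied (F OR T).
(a) = T AND F AND T = false.
(i) no delinquency — satisfied.
(ii) not (has storefront) — holds.
(iii) receipts ≤ $25,000 — satisfied.
So (b) is satisfied (T AND T AND T).
(1): F OR T → true.
(2) veteran — satisfied.
(i) nonprofit — satisfied.
(ii) ≥40% agricultural — not satisfied.
So (a) is not satisfied (T AND F).
(i) ≤ 12 employees — holds.
(ii) not (in enterprise zone) — holds.
So (b) is satisfied (T AND T).
So (3) is satisfied (F OR T).
So Overall is satisfied (T AND T AND T).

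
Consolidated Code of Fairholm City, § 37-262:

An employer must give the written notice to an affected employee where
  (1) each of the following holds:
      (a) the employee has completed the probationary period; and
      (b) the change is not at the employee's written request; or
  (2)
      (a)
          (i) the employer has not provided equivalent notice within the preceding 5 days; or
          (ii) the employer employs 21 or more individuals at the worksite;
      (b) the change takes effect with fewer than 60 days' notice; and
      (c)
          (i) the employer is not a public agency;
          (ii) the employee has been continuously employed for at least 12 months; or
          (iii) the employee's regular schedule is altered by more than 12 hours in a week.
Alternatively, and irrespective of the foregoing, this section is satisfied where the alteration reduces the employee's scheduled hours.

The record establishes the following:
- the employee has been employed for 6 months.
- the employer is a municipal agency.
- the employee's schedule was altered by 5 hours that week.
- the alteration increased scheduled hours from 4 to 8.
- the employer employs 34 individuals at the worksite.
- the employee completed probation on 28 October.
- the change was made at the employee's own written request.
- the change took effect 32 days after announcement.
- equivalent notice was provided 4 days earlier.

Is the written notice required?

No — not required.

(a) past probation — met.
(b) not employee-requested — fails.
So (1) is not satisfied (T AND F).
(i) no recent notice — not satisfied.
(ii) ≥ 21 at site — met.
(a) = F OR T = true.
(b) < 60 days' notice — satisfied.
(i) not (public agency) — fails.
(ii) tenure ≥ 12 mo. — not satisfied.
(iii) schedule shift > 12h — not met.
So (c) is not satisfied (F OR F OR F).
So (2) is not satisfied (T AND T AND F).
So Overall is not satisfied (F OR F).
Exception (hours reduced) — not satisfied.
Result: main false OR exception false → false.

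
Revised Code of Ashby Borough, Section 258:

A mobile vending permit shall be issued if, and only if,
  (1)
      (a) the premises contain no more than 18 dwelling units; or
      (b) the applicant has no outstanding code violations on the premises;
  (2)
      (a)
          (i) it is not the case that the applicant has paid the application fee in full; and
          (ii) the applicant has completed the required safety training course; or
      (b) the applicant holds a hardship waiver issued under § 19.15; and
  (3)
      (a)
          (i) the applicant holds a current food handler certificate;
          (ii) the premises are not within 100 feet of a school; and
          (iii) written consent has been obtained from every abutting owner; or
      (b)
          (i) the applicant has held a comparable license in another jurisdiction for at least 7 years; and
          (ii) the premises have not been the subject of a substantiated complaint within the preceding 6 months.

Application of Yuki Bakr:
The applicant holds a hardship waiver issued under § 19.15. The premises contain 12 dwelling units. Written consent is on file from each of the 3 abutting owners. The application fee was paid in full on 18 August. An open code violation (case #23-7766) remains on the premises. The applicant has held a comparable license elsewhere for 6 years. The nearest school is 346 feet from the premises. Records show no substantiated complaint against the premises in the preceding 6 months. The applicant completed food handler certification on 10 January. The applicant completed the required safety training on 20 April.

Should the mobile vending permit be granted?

(a) ≤ 18 units — holds.
(b) no code violations — fails.
(1): T OR F → true.
(i) not (fee paid) — fails.
(ii) safety training — met.
(a) = F AND T = false.
(b) hardship waiver — satisfied.
(2): F OR T → true.
(i) food handler cert. — holds.
(ii) ≥100 ft from school — holds.
(iii) all abutters consent — met.
(a) = T AND T AND T = true.
(i) prior license ≥ 7 yr — not met.
(ii) no complaint in 6 mo. — satisfied.
(b): F AND T → false.
(3): T OR F → true.
Overall: T AND T AND T → true.

Yes — granted.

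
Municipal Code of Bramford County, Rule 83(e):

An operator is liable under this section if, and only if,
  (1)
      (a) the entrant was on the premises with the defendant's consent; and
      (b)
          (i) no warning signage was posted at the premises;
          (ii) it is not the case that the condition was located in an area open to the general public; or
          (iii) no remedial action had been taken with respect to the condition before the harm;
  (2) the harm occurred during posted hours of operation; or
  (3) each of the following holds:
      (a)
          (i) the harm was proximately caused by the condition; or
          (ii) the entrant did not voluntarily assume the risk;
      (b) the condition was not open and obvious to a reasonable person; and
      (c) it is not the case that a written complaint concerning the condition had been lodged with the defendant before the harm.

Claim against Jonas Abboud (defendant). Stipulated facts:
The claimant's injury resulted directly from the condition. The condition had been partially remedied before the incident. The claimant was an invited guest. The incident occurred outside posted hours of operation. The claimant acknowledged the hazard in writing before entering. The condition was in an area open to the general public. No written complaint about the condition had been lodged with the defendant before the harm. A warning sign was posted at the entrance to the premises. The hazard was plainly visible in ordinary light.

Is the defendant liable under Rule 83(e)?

No — not liable.

(a) consent to enter — met.
(i) no signage posted — fails.
(ii) not (public area) — not met.
(iii) no remedial action — fails.
So (b) is not satisfied (F OR F OR F).
(1) = T AND F = false.
(2) during posted hours — fails.
(i) proximate cause — met.
(ii) no assumed risk — not satisfied.
So (a) is satisfied (T OR F).
(b) not open/obvious — fails.
(c) not (complaint lodged) — met.
So (3) is not satisfied (T AND F AND T).
Overall = F OR F OR F = false.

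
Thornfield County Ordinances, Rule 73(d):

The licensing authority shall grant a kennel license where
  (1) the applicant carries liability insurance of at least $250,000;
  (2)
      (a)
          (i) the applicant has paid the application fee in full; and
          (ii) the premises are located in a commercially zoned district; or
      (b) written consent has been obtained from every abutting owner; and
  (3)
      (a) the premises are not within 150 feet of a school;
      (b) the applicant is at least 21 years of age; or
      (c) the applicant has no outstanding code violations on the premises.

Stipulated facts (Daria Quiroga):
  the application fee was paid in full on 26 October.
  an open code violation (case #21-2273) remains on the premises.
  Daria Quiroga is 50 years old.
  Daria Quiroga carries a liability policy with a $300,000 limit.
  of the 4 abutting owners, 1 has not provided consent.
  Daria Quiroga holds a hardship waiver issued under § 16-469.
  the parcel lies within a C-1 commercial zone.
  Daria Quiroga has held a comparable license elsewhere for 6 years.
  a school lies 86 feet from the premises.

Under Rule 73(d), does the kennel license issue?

(1) insurance ≥ $250,000 — met.
(i) fee paid — holds.
(ii) commercially zoned — met.
So (a) is satisfied (T AND T).
(b) all abutters consent — not met.
(2) = T OR F = true.
(a) ≥150 ft from school — not met.
(b) age ≥ 21 — satisfied.
(c) no code violations — fails.
So (3) is satisfied (F OR T OR F).
Overall: T AND T AND T → true.

Yes — granted.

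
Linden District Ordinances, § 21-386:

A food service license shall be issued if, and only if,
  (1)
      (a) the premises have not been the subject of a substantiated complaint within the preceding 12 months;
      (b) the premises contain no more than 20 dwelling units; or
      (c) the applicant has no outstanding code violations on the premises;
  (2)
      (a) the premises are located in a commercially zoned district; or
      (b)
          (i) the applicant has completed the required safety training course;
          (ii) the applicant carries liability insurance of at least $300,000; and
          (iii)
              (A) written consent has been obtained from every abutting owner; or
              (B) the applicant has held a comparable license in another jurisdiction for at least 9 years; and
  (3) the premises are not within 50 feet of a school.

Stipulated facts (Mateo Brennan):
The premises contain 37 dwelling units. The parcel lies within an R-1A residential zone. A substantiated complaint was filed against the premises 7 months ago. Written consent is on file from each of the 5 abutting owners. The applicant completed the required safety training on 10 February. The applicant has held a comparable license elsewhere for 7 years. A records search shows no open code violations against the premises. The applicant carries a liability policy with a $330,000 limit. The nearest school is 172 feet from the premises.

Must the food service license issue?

Yes — granted.

(a) no complaint in 12 mo. — fails.
(b) ≤ 20 units — fails.
(c) no code violations — satisfied.
(1) = F OR F OR T = true.
(a) commercially zoned — not satisfied.
(i) safety training — met.
(ii) insurance ≥ $300,000 — met.
(A) all abutters consent — holds.
(B) prior license ≥ 9 yr — not met.
So (iii) is satisfied (T OR F).
(b): T AND T AND T → true.
(2): F OR T → true.
(3) ≥50 ft from school — met.
Overall = T AND T AND T = true.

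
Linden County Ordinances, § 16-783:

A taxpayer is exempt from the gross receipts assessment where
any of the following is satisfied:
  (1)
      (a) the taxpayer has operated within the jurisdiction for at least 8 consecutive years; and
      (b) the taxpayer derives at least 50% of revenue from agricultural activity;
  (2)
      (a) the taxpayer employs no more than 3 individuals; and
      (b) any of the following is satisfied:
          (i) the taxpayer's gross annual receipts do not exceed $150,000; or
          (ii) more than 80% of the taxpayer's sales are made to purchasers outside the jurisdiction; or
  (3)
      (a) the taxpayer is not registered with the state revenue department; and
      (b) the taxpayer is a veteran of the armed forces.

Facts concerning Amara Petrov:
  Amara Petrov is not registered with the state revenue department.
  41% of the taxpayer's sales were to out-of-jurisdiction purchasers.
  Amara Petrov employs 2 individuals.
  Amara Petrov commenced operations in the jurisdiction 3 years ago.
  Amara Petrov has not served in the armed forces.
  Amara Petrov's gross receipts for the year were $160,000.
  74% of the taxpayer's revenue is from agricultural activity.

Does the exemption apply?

No — not exempt.

(a) ≥ 8 yrs in jurisdiction — not met.
(b) ≥50% agricultural — met.
(1) = F AND T = false.
(a) ≤ 3 employees — holds.
(i) receipts ≤ $150,000 — not satisfied.
(ii) >80% out-of-jur. sales — not met.
(b) = F OR F = false.
(2) = T AND F = false.
(a) not (state-registered) — satisfied.
(b) veteran — fails.
So (3) is not satisfied (T AND F).
Overall = F OR F OR F = false.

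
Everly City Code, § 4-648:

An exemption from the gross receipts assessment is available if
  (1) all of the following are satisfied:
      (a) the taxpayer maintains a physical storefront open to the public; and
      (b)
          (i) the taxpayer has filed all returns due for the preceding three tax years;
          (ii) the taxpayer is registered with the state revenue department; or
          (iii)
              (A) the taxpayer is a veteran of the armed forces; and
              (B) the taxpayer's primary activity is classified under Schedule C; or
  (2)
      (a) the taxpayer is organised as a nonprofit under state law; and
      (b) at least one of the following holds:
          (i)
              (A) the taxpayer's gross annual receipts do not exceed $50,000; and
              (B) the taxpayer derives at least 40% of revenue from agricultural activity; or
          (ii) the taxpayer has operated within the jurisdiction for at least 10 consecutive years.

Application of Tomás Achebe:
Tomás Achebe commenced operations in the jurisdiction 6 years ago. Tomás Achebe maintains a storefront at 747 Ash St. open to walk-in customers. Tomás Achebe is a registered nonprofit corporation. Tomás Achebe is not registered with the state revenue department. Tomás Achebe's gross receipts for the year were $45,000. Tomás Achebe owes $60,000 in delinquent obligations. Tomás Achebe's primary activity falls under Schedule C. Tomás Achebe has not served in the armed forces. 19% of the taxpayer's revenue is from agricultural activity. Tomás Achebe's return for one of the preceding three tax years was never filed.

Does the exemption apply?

(a) has storefront — holds.
(i) returns current — not satisfied.
(ii) state-registered — not met.
(A) veteran — not met.
(B) Schedule C activity — satisfied.
(iii) = F AND T = false.
So (b) is not satisfied (F OR F OR F).
(1) = T AND F = false.
(a) nonprofit — satisfied.
(A) receipts ≤ $50,000 — holds.
(B) ≥40% agricultural — not satisfied.
(i) = T AND F = false.
(ii) ≥ 10 yrs in jurisdiction — not satisfied.
So (b) is not satisfied (F OR F).
So (2) is not satisfied (T AND F).
So Overall is not satisfied (F OR F).

No — not exempt.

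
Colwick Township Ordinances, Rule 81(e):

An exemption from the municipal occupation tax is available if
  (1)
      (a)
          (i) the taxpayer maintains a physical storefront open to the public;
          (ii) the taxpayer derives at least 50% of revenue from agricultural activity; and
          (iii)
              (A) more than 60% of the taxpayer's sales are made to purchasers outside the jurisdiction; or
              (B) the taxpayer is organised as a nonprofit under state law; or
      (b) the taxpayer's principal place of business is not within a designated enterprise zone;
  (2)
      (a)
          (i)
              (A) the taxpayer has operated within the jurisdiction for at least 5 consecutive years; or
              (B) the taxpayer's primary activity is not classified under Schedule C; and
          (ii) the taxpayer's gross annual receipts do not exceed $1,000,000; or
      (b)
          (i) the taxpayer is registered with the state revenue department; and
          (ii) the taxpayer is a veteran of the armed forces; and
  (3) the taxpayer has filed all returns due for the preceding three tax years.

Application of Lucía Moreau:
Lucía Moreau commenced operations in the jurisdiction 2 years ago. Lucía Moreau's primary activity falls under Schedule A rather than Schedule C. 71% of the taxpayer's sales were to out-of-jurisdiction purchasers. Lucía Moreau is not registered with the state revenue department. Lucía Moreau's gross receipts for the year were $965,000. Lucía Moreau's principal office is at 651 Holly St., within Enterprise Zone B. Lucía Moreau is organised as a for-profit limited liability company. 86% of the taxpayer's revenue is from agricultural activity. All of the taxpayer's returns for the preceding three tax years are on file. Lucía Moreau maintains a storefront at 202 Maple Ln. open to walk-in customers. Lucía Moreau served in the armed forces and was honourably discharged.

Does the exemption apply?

Yes — exempt.

(i) has storefront — holds.
(ii) ≥50% agricultural — met.
(A) >60% out-of-jur. sales — satisfied.
(B) nonprofit — not met.
So (iii) is satisfied (T OR F).
So (a) is satisfied (T AND T AND T).
(b) not (in enterprise zone) — fails.
(1) = T OR F = true.
(A) ≥ 5 yrs in jurisdiction — not satisfied.
(B) not (Schedule C activity) — met.
(i): F OR T → true.
(ii) receipts ≤ $1,000,000 — met.
(a) = T AND T = true.
(i) state-registered — not satisfied.
(ii) veteran — satisfied.
(b): F AND T → false.
(2): T OR F → true.
(3) returns current — satisfied.
Overall: T AND T AND T → true.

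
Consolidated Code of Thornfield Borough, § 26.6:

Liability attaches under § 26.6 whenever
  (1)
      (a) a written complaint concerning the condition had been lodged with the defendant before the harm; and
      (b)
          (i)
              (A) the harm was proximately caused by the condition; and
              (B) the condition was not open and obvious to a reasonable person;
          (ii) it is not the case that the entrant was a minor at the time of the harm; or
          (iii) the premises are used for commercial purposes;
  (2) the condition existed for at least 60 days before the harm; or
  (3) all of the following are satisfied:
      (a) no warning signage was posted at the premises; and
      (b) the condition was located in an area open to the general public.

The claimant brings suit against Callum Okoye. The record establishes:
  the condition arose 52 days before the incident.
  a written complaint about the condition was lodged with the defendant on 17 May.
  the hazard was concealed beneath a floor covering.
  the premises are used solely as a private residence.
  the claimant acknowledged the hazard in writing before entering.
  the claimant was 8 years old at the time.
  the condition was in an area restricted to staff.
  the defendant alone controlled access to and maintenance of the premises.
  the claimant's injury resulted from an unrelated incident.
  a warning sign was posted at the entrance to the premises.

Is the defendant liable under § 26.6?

No — not liable.

(a) complaint lodged — holds.
(A) proximate cause — fails.
(B) not open/obvious — met.
So (i) is not satisfied (F AND T).
(ii) not (entrant a minor) — fails.
(iii) commercial use — not met.
(b): F OR F OR F → false.
(1) = T AND F = false.
(2) condition ≥60 days old — not met.
(a) no signage posted — not satisfied.
(b) public area — fails.
(3) = F AND F = false.
Overall = F OR F OR F = false.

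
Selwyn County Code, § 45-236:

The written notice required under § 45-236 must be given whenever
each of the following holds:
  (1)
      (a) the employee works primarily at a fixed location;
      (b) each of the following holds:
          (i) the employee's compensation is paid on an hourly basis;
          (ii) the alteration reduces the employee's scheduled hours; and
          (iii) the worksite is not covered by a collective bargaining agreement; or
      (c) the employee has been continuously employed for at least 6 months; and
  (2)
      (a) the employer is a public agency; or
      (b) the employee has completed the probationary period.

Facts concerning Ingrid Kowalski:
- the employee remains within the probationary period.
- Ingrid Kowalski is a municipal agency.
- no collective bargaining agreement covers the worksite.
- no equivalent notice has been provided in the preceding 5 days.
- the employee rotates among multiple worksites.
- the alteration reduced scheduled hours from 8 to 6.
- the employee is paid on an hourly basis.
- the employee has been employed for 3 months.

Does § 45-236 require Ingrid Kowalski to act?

Yes — required.

(a) fixed location — not satisfied.
(i) hourly-paid — satisfied.
(ii) hours reduced — satisfied.
(iii) no CBA — satisfied.
(b): T AND T AND T → true.
(c) tenure ≥ 6 mo. — fails.
So (1) is satisfied (F OR T OR F).
(a) public agency — met.
(b) past probation — not met.
(2) = T OR F = true.
So Overall is satisfied (T AND T).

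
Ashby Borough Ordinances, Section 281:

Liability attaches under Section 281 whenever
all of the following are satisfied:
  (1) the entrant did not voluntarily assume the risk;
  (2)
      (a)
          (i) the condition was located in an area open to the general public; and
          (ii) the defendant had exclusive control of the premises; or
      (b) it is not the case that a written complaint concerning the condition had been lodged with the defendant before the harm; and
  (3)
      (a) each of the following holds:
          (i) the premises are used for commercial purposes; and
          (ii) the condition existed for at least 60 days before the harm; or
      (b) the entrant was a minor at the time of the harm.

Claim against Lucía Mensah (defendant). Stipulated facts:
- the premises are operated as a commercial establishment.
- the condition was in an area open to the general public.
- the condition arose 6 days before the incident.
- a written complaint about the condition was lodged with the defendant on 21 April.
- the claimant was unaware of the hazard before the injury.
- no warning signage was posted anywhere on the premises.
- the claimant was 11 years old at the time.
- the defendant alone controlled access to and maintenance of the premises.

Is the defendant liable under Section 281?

(1) no assumed risk — holds.
(i) public area — met.
(ii) exclusive control — satisfied.
So (a) is satisfied (T AND T).
(b) not (complaint lodged) — not satisfied.
(2): T OR F → true.
(i) commercial use — holds.
(ii) condition ≥60 days old — not satisfied.
(a): T AND F → false.
(b) entrant a minor — holds.
So (3) is satisfied (F OR T).
So Overall is satisfied (T AND T AND T).

Yes — liable.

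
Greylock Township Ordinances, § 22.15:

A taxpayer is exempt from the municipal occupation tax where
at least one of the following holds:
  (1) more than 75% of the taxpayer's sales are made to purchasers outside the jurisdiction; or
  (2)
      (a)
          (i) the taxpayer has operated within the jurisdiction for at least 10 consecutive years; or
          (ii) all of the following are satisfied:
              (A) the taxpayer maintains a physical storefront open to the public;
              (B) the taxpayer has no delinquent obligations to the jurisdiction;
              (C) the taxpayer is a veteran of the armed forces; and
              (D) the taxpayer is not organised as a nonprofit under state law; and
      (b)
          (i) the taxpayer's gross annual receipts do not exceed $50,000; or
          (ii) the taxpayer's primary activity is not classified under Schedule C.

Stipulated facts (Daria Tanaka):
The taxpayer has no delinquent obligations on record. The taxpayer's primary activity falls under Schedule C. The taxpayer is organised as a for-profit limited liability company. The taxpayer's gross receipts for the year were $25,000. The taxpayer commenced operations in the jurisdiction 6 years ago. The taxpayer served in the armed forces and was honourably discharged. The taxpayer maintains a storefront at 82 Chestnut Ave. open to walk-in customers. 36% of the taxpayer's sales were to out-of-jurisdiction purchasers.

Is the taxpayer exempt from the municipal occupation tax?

Yes — exempt.

(1) >75% out-of-jur. sales — fails.
(i) ≥ 10 yrs in jurisdiction — not satisfied.
(A) has storefront — satisfied.
(B) no delinquency — met.
(C) veteran — satisfied.
(D) not (nonprofit) — satisfied.
So (ii) is satisfied (T AND T AND T AND T).
So (a) is satisfied (F OR T).
(i) receipts ≤ $50,000 — holds.
(ii) not (Schedule C activity) — not met.
(b): T OR F → true.
(2): T AND T → true.
Overall: F OR T → true.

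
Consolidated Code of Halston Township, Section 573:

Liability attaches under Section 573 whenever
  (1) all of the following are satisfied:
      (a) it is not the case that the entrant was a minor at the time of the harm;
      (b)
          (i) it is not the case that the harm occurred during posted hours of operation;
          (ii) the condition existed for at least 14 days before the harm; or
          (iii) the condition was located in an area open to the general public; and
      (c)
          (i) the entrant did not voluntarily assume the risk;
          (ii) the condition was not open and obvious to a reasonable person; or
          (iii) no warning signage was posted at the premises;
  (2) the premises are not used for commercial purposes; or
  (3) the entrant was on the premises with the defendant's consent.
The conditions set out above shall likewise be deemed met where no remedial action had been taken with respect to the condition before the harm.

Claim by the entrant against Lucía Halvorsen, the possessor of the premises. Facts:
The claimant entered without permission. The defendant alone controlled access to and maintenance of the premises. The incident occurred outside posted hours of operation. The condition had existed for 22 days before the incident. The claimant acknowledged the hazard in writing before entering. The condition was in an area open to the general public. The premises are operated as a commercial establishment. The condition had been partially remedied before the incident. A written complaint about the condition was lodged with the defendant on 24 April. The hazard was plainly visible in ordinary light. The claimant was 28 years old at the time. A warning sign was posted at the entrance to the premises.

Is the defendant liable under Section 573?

(a) not (entrant a minor) — met.
(i) not (during posted hours) — satisfied.
(ii) condition ≥14 days old — met.
(iii) public area — holds.
So (b) is satisfied (T OR T OR T).
(i) no assumed risk — not satisfied.
(ii) not open/obvious — fails.
(iii) no signage posted — not met.
(c) = F OR F OR F = false.
(1): T AND T AND F → false.
(2) not (commercial use) — fails.
(3) consent to enter — not met.
So Overall is not satisfied (F OR F OR F).
Exception (no remedial action) — not satisfied.
Result: main false OR exception false → false.

No — not liable.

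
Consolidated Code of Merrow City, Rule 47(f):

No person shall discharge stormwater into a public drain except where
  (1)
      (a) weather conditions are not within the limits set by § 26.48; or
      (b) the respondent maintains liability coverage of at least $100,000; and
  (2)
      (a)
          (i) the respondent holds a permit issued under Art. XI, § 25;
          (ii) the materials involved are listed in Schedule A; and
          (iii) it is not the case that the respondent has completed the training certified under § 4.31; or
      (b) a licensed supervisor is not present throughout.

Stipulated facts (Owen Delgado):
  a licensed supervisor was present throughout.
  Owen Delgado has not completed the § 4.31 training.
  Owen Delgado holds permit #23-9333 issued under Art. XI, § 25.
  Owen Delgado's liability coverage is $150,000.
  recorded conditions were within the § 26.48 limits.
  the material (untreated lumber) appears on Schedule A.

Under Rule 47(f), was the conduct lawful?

(a) not (weather ok) — not met.
(b) coverage ≥ $100,000 — met.
(1): F OR T → true.
(i) holds permit — met.
(ii) Schedule A material — satisfied.
(iii) not (training certified) — satisfied.
(a) = T AND T AND T = true.
(b) not (supervisor present) — not met.
So (2) is satisfied (T OR F).
Overall: T AND T → true.

Yes — lawful.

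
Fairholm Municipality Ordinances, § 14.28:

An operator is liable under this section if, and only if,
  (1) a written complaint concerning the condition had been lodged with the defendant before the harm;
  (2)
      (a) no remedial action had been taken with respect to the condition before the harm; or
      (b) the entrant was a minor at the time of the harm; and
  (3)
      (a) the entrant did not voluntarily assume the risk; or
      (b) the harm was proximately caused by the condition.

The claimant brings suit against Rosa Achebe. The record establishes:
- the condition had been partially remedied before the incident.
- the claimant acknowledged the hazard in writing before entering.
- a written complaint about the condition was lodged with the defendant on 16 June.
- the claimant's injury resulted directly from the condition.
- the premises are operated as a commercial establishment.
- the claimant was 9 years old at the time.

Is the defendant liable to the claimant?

(1) complaint lodged — met.
(a) no remedial action — not met.
(b) entrant a minor — met.
(2): F OR T → true.
(a) no assumed risk — not satisfied.
(b) proximate cause — met.
So (3) is satisfied (F OR T).
Overall = T AND T AND T = true.

Yes — liable.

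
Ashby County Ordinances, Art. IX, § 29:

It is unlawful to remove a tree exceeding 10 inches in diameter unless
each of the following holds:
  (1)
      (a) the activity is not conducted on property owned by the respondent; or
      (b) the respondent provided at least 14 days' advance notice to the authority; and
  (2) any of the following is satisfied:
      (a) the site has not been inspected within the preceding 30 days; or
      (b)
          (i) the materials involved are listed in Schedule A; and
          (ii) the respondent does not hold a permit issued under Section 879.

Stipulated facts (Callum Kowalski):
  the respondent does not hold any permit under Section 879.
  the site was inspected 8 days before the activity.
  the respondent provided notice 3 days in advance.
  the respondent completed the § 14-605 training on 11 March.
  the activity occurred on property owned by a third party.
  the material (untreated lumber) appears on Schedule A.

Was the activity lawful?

Yes — lawful.

(a) not (own property) — holds.
(b) ≥14 days' notice — not met.
(1): T OR F → true.
(a) not (site inspected) — not satisfied.
(i) Schedule A material — met.
(ii) not (holds permit) — holds.
(b): T AND T → true.
So (2) is satisfied (F OR T).
Overall = T AND T = true.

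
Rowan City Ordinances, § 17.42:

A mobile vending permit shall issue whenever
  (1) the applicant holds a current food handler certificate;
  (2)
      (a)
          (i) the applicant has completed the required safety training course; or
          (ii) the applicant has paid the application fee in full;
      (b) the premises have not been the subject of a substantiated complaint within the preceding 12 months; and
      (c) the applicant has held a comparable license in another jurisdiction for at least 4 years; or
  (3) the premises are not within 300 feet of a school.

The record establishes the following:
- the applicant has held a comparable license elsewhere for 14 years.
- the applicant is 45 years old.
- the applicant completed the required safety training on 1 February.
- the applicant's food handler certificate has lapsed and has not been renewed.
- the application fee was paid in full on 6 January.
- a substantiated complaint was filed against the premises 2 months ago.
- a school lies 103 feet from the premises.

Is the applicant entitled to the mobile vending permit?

(1) food handler cert. — not met.
(i) safety training — satisfied.
(ii) fee paid — satisfied.
(a) = T OR T = true.
(b) no complaint in 12 mo. — not satisfied.
(c) prior license ≥ 4 yr — met.
So (2) is not satisfied (T AND F AND T).
(3) ≥300 ft from school — not satisfied.
So Overall is not satisfied (F OR F OR F).

No — denied.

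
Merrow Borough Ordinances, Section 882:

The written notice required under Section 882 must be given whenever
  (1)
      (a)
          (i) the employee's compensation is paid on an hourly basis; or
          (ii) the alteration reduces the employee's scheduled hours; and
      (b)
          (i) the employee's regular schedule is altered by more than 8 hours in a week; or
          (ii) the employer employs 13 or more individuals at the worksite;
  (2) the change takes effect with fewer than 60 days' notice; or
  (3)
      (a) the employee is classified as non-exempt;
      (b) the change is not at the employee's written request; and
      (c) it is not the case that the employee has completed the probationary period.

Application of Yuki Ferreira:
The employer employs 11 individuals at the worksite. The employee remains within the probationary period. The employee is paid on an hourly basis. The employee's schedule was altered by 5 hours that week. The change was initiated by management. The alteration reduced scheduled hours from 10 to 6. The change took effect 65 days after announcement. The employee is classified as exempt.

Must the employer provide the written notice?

No — not required.

(i) hourly-paid — met.
(ii) hours reduced — satisfied.
(a): T OR T → true.
(i) schedule shift > 8h — fails.
(ii) ≥ 13 at site — not satisfied.
So (b) is not satisfied (F OR F).
(1) = T AND F = false.
(2) < 60 days' notice — not met.
(a) non-exempt — fails.
(b) not employee-requested — satisfied.
(c) not (past probation) — satisfied.
So (3) is not satisfied (F AND T AND T).
So Overall is not satisfied (F OR F OR F).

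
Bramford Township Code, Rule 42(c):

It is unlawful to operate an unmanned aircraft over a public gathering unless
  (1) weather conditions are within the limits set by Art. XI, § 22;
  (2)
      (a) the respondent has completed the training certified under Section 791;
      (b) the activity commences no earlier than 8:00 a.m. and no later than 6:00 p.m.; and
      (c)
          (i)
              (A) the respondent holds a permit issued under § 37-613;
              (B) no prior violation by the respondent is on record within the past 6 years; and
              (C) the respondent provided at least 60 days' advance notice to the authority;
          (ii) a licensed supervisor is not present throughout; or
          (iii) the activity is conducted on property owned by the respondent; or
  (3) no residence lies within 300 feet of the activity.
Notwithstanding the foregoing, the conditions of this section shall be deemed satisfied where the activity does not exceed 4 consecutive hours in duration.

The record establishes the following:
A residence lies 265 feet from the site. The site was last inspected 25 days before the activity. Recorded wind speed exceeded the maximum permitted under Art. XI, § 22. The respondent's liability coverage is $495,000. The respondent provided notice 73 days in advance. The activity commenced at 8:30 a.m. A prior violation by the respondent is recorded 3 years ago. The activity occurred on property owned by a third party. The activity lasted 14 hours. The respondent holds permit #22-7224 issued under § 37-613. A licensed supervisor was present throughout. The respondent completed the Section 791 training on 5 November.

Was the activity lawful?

No — unlawful.

(1) weather ok — not satisfied.
(a) training certified — holds.
(b) start within hours — satisfied.
(A) holds permit — met.
(B) no prior violation — not met.
(C) ≥60 days' notice — met.
(i) = T AND F AND T = false.
(ii) not (supervisor present) — not met.
(iii) own property — not satisfied.
So (c) is not satisfied (F OR F OR F).
So (2) is not satisfied (T AND T AND F).
(3) no residence in 300 ft — not satisfied.
Overall: F OR F OR F → false.
Exception (≤ 4 hrs duration) — not satisfied.
Result: main false OR exception false → false.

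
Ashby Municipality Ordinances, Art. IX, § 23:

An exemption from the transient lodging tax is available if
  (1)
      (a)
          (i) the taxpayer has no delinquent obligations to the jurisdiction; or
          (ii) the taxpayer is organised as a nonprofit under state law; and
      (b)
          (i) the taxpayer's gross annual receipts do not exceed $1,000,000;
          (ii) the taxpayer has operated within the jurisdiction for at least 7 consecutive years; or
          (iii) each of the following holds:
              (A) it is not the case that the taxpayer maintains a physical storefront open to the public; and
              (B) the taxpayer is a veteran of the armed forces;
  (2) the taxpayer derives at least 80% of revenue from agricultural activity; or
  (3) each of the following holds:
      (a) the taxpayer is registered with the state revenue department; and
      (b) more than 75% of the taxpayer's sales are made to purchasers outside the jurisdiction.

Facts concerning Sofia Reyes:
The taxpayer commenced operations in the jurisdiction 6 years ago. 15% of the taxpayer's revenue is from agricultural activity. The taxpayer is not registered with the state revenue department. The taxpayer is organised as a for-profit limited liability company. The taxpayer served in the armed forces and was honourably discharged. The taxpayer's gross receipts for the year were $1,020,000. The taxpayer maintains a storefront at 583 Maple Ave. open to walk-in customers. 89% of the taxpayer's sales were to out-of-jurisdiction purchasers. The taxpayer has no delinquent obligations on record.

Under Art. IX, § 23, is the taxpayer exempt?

No — not exempt.

(i) no delinquency — holds.
(ii) nonprofit — fails.
(a): T OR F → true.
(i) receipts ≤ $1,000,000 — fails.
(ii) ≥ 7 yrs in jurisdiction — not met.
(A) not (has storefront) — not satisfied.
(B) veteran — holds.
(iii) = F AND T = false.
So (b) is not satisfied (F OR F OR F).
(1): T AND F → false.
(2) ≥80% agricultural — not met.
(a) state-registered — not met.
(b) >75% out-of-jur. sales — met.
(3) = F AND T = false.
So Overall is not satisfied (F OR F OR F).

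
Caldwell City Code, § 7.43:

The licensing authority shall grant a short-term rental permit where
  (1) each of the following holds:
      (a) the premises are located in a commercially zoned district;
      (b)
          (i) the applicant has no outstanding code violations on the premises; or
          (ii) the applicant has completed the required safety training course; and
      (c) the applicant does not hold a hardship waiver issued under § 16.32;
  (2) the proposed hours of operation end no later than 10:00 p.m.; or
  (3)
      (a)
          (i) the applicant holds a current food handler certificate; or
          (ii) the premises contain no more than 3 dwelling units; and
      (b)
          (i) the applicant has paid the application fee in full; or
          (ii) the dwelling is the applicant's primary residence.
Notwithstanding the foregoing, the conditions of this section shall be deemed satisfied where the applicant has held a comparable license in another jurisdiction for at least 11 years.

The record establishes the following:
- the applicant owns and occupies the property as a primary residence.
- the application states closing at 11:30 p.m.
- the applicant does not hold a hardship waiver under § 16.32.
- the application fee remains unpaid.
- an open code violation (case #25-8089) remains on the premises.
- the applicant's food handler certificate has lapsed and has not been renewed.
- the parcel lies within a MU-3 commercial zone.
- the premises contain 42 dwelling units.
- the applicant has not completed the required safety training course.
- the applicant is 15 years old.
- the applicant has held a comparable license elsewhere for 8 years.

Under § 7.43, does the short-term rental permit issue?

No — denied.

(a) commercially zoned — met.
(i) no code violations — not satisfied.
(ii) safety training — fails.
(b): F OR F → false.
(c) not (hardship waiver) — holds.
So (1) is not satisfied (T AND F AND T).
(2) closes by 10 p.m. — not satisfied.
(i) food handler cert. — not met.
(ii) ≤ 3 units — not satisfied.
(a): F OR F → false.
(i) fee paid — not satisfied.
(ii) primary residence — met.
So (b) is satisfied (F OR T).
(3): F AND T → false.
Overall: F OR F OR F → false.
Exception (prior license ≥ 11 yr) — not satisfied.
Result: main false OR exception false → false.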